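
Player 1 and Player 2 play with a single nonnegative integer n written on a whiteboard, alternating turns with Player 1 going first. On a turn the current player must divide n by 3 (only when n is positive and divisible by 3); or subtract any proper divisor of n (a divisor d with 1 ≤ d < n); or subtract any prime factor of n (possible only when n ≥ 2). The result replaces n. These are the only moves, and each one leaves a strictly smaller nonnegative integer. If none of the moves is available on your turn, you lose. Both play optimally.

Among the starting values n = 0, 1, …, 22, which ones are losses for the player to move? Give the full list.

Use the standard recursion: the mover loses at a terminal position; elsewhere, the mover wins exactly when some move hands the opponent an L position.
n=0: no move → L
n=1: no move → L
n=2: W (go to 0, an L position)
n=3: W (go to 0, an L position)
n=4: L (options 2(W), 3(W) are all W)
n=5: W (go to 0, an L position)
n=6: W (go to 4, an L position)
n=7: W (go to 0, an L position)
n=8: W (go to 4, an L position)
n=9: L (options 3(W), 6(W), 8(W) are all W)
n=10: W (go to 9, an L position)
n=11: W (go to 0, an L position)
n=12: W (go to 4, an L position)
n=13: W (go to 0, an L position)
n=14: L (options 7(W), 12(W), 13(W) are all W)
n=15: W (go to 14, an L position)
n=16: W (go to 14, an L position)
n=17: W (go to 0, an L position)
n=18: W (go to 9, an L position)
n=19: W (go to 0, an L position)
n=20: L (options 10(W), 15(W), 16(W), 18(W), 19(W) are all W)
n=21: W (go to 14, an L position)
n=22: W (go to 20, an L position)
The losing starting values of n are exactly the entries labelled L in this table (6 of them).

0, 1, 4, 9, 14, 20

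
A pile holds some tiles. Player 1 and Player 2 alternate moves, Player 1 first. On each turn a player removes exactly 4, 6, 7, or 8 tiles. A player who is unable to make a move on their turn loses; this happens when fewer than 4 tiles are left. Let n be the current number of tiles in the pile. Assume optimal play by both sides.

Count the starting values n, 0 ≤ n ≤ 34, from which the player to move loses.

12

Work bottom-up. With no move the player to move loses. Otherwise the position is W if at least one move leads to an L position for the opponent, and L if every move leads to a W.
n=0: no move → L
n=1: no move → L
n=2: no move → L
n=3: no move → L
n=4: W (go to 0, an L position)
n=5: W (go to 1, an L position)
n=6: W (go to 2, an L position)
n=7: W (go to 3, an L position)
n=8: W (go to 2, an L position)
n=9: W (go to 3, an L position)
n=10: W (go to 3, an L position)
n=11: W (go to 3, an L position)
n=12: L (options 8(W), 6(W), 5(W), 4(W) are all W)
n=13: L (options 9(W), 7(W), 6(W), 5(W) are all W)
n=14: L (options 10(W), 8(W), 7(W), 6(W) are all W)
n=15: L (options 11(W), 9(W), 8(W), 7(W) are all W)
n=16: W (go to 12, an L position)
n=17: W (go to 13, an L position)
n=18: W (go to 14, an L position)
n=19: W (go to 15, an L position)
n=20: W (go to 14, an L position)
n=21: W (go to 15, an L position)
n=22: W (go to 15, an L position)
n=23: W (go to 15, an L position)
n=24: L (options 20(W), 18(W), 17(W), 16(W) are all W)
n=25: L (options 21(W), 19(W), 18(W), 17(W) are all W)
n=26: L (options 22(W), 20(W), 19(W), 18(W) are all W)
n=27: L (options 23(W), 21(W), 20(W), 19(W) are all W)
n=28: W (go to 24, an L position)
n=29: W (go to 25, an L position)
n=30: W (go to 26, an L position)
n=31: W (go to 27, an L position)
n=32: W (go to 26, an L position)
n=33: W (go to 27, an L position)
n=34: W (go to 27, an L position)
L entries with 0 ≤ n ≤ 34: n = 0, 1, 2, 3, 12, 13, 14, 15, 24, 25, 26, 27; that makes 12.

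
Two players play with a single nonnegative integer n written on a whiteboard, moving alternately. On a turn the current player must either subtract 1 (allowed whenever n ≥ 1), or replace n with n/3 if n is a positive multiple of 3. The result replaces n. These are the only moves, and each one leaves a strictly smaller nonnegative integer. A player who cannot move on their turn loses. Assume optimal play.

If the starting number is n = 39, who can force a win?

The first player wins.

Use the standard recursion: the mover loses at a terminal position; elsewhere, the mover wins exactly when some move hands the opponent an L position.
n=0: no move → L
n=1: can move to 0, which is L ⇒ W
n=2: the only move is to 1(W), a W ⇒ L
n=3: can move to 2, which is L ⇒ W
n=4: the only move is to 3(W), a W ⇒ L
n=5: can move to 4, which is L ⇒ W
n=6: can move to 2, which is L ⇒ W
n=7: the only move is to 6(W), a W ⇒ L
n=8: can move to 7, which is L ⇒ W
n=9: moves to 3(W), 8(W); every one is W ⇒ L
n=10: can move to 9, which is L ⇒ W
n=11: the only move is to 10(W), a W ⇒ L
n=12: can move to 4, which is L ⇒ W
n=13: the only move is to 12(W), a W ⇒ L
n=14: can move to 13, which is L ⇒ W
n=15: moves to 5(W), 14(W); every one is W ⇒ L
n=16: can move to 15, which is L ⇒ W
n=17: the only move is to 16(W), a W ⇒ L
n=18: can move to 17, which is L ⇒ W
n=19: the only move is to 18(W), a W ⇒ L
n=20: can move to 19, which is L ⇒ W
n=21: can move to 7, which is L ⇒ W
n=22: the only move is to 21(W), a W ⇒ L
n=23: can move to 22, which is L ⇒ W
n=24: moves to 8(W), 23(W); every one is W ⇒ L
n=25: can move to 24, which is L ⇒ W
n=26: the only move is to 25(W), a W ⇒ L
n=27: can move to 9, which is L ⇒ W
n=28: the only move is to 27(W), a W ⇒ L
n=29: can move to 28, which is L ⇒ W
n=30: moves to 10(W), 29(W); every one is W ⇒ L
n=31: can move to 30, which is L ⇒ W
n=32: the only move is to 31(W), a W ⇒ L
n=33: can move to 11, which is L ⇒ W
n=34: the only move is to 33(W), a W ⇒ L
n=35: can move to 34, which is L ⇒ W
n=36: moves to 12(W), 35(W); every one is W ⇒ L
n=37: can move to 36, which is L ⇒ W
n=38: the only move is to 37(W), a W ⇒ L
n=39: can move to 13, which is L ⇒ W
The starting position 39 is W: the player to move should move to 13, handing over an L position.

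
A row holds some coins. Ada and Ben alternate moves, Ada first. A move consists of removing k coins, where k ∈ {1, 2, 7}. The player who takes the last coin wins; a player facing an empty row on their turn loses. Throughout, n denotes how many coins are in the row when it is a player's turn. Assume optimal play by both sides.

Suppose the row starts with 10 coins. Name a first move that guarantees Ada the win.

Remove 1, leaving 9.

Classify positions by backward induction: terminal positions (no move available) are L. From any other position, the mover wins iff some move reaches an L.
n=0: no move → L
n=1: W (go to 0, an L position)
n=2: W (go to 0, an L position)
n=3: L (options 2(W), 1(W) are all W)
n=4: W (go to 3, an L position)
n=5: W (go to 3, an L position)
n=6: L (options 5(W), 4(W) are all W)
n=7: W (go to 6, an L position)
n=8: W (go to 6, an L position)
n=9: L (options 8(W), 7(W), 2(W) are all W)
n=10: W (go to 9, an L position)
From 10, the L positions reachable in one move are: 9, 3. Any move reaching one of these is winning.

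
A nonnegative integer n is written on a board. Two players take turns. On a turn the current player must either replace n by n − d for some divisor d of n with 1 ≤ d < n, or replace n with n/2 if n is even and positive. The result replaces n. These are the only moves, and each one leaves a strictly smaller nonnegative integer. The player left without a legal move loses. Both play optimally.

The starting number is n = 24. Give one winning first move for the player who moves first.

Label each position W (a win for the player to move) or L (a loss). A position with no legal move is L; any other position is W exactly when some move reaches an L, and L when every move reaches a W.
n=0: no move → L
n=1: no move → L
n=2: can move to 1, which is L ⇒ W
n=3: the only move is to 2(W), a W ⇒ L
n=4: can move to 3, which is L ⇒ W
n=5: the only move is to 4(W), a W ⇒ L
n=6: can move to 3, which is L ⇒ W
n=7: the only move is to 6(W), a W ⇒ L
n=8: can move to 7, which is L ⇒ W
n=9: moves to 6(W), 8(W); every one is W ⇒ L
n=10: can move to 5, which is L ⇒ W
n=11: the only move is to 10(W), a W ⇒ L
n=12: can move to 9, which is L ⇒ W
n=13: the only move is to 12(W), a W ⇒ L
n=14: can move to 7, which is L ⇒ W
n=15: moves to 10(W), 12(W), 14(W); every one is W ⇒ L
n=16: can move to 15, which is L ⇒ W
n=17: the only move is to 16(W), a W ⇒ L
n=18: can move to 9, which is L ⇒ W
n=19: the only move is to 18(W), a W ⇒ L
n=20: can move to 15, which is L ⇒ W
n=21: moves to 14(W), 18(W), 20(W); every one is W ⇒ L
n=22: can move to 11, which is L ⇒ W
n=23: the only move is to 22(W), a W ⇒ L
n=24: can move to 21, which is L ⇒ W
From 24, the L positions reachable in one move are: 21, 23. Any move reaching one of these is winning.

Move to 21.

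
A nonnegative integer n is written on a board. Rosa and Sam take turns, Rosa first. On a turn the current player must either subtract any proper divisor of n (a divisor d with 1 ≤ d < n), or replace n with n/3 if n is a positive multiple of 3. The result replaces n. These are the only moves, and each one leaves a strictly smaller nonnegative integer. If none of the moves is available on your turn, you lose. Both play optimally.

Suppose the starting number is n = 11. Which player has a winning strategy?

Use the standard recursion: the mover loses at a terminal position; elsewhere, the mover wins exactly when some move hands the opponent an L position.
n=0: no move → L
n=1: no move → L
n=2: reaches L-position 1 → W
n=3: reaches L-position 1 → W
n=4: only reaches 2(W), 3(W), all W → L
n=5: reaches L-position 4 → W
n=6: reaches L-position 4 → W
n=7: only reaches 6(W), which is W → L
n=8: reaches L-position 4 → W
n=9: only reaches 3(W), 6(W), 8(W), all W → L
n=10: reaches L-position 9 → W
n=11: only reaches 10(W), which is W → L
Every move from 11 reaches a W position, so the mover loses.

Sam wins.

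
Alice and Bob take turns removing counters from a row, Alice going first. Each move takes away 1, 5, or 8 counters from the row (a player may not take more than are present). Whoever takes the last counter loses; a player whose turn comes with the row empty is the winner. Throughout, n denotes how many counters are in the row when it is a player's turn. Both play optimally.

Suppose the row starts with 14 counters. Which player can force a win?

Work bottom-up. With no move the player to move wins. Otherwise the position is W if at least one move leads to an L position for the opponent, and L if every move leads to a W.
n=0: no move; the opponent has just taken the last counter and therefore loses → W
n=1: L (sole option 0(W) is W)
n=2: W (go to 1, an L position)
n=3: L (sole option 2(W) is W)
n=4: W (go to 3, an L position)
n=5: L (options 4(W), 0(W) are all W)
n=6: W (go to 5, an L position)
n=7: L (options 6(W), 2(W) are all W)
n=8: W (go to 7, an L position)
n=9: W (go to 1, an L position)
n=10: W (go to 5, an L position)
n=11: W (go to 3, an L position)
n=12: W (go to 7, an L position)
n=13: W (go to 5, an L position)
n=14: L (options 13(W), 9(W), 6(W) are all W)
Every move from 14 reaches a W position, so the mover loses.

Bob wins.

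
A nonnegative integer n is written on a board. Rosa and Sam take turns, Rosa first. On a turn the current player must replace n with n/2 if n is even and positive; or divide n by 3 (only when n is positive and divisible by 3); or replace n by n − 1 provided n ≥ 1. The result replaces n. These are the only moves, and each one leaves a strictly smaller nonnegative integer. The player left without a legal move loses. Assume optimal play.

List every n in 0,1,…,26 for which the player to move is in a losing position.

Build the W/L table. Terminal = L. A non-terminal position is W if it has a move to some L; otherwise it is L.
n=0: no move → L
n=1: W (go to 0, an L position)
n=2: L (sole option 1(W) is W)
n=3: W (go to 2, an L position)
n=4: W (go to 2, an L position)
n=5: L (sole option 4(W) is W)
n=6: W (go to 2, an L position)
n=7: L (sole option 6(W) is W)
n=8: W (go to 7, an L position)
n=9: L (options 3(W), 8(W) are all W)
n=10: W (go to 5, an L position)
n=11: L (sole option 10(W) is W)
n=12: W (go to 11, an L position)
n=13: L (sole option 12(W) is W)
n=14: W (go to 7, an L position)
n=15: W (go to 5, an L position)
n=16: L (options 8(W), 15(W) are all W)
n=17: W (go to 16, an L position)
n=18: W (go to 9, an L position)
n=19: L (sole option 18(W) is W)
n=20: W (go to 19, an L position)
n=21: W (go to 7, an L position)
n=22: W (go to 11, an L position)
n=23: L (sole option 22(W) is W)
n=24: W (go to 23, an L position)
n=25: L (sole option 24(W) is W)
n=26: W (go to 13, an L position)
The losing starting values of n are exactly the entries labelled L in this table (11 of them).

0, 2, 5, 7, 9, 11, 13, 16, 19, 23, 25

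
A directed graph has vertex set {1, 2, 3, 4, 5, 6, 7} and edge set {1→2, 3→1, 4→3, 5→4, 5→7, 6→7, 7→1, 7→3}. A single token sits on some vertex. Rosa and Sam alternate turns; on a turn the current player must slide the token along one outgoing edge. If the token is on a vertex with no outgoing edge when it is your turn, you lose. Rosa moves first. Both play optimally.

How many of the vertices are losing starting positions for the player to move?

4

Work bottom-up. With no move the player to move loses. Otherwise the position is W if at least one move leads to an L position for the opponent, and L if every move leads to a W.
Every edge goes from a vertex to one that appears earlier in the order 2, 1, 3, 7, 4, 6, 5, so processing vertices in that order labels each vertex after all of its successors.
2: no outgoing edge → L
1: →2(L), so W
3: →1(W) only, which is W, so L
7: →3(L), so W
4: →3(L), so W
6: →7(W) only, which is W, so L
5: →4(W), 7(W) — all W, so L
The L vertices are 2, 3, 5, 6; that is 4 in all.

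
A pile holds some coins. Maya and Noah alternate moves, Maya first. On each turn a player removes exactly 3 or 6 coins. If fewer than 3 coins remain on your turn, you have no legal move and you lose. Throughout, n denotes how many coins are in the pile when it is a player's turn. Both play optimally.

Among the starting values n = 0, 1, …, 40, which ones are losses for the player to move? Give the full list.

0, 1, 2, 9, 10, 11, 18, 19, 20, 27, 28, 29, 36, 37, 38

Classify positions by backward induction: terminal positions (no move available) are L. From any other position, the mover wins iff some move reaches an L.
n=0: no move → L
n=1: no move → L
n=2: no move → L
n=3: →0(L), so W
n=4: →1(L), so W
n=5: →2(L), so W
n=6: →0(L), so W
n=7: →1(L), so W
n=8: →2(L), so W
n=9: →6(W), 3(W) — all W, so L
n=10: →7(W), 4(W) — all W, so L
n=11: →8(W), 5(W) — all W, so L
n=12: →9(L), so W
n=13: →10(L), so W
n=14: →11(L), so W
n=15: →9(L), so W
n=16: →10(L), so W
n=17: →11(L), so W
n=18: →15(W), 12(W) — all W, so L
n=19: →16(W), 13(W) — all W, so L
n=20: →17(W), 14(W) — all W, so L
n=21: →18(L), so W
n=22: →19(L), so W
n=23: →20(L), so W
n=24: →18(L), so W
n=25: →19(L), so W
n=26: →20(L), so W
n=27: →24(W), 21(W) — all W, so L
n=28: →25(W), 22(W) — all W, so L
n=29: →26(W), 23(W) — all W, so L
n=30: →27(L), so W
n=31: →28(L), so W
n=32: →29(L), so W
n=33: →27(L), so W
n=34: →28(L), so W
n=35: →29(L), so W
n=36: →33(W), 30(W) — all W, so L
n=37: →34(W), 31(W) — all W, so L
n=38: →35(W), 32(W) — all W, so L
n=39: →36(L), so W
n=40: →37(L), so W
The losing starting values of n are exactly the entries labelled L in this table (15 of them).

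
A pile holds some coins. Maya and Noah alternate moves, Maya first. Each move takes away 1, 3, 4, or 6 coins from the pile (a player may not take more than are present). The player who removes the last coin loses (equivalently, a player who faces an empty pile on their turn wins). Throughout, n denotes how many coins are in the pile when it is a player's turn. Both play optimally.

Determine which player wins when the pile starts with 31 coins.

Noah wins.

Work bottom-up. With no move the player to move wins. Otherwise the position is W if at least one move leads to an L position for the opponent, and L if every move leads to a W.
n=0: no move; the opponent has just taken the last coin and therefore loses → W
n=1: only reaches 0(W), which is W → L
n=2: reaches L-position 1 → W
n=3: only reaches 2(W), 0(W), all W → L
n=4: reaches L-position 3 → W
n=5: reaches L-position 1 → W
n=6: reaches L-position 3 → W
n=7: reaches L-position 3 → W
n=8: only reaches 7(W), 5(W), 4(W), 2(W), all W → L
n=9: reaches L-position 8 → W
n=10: only reaches 9(W), 7(W), 6(W), 4(W), all W → L
n=11: reaches L-position 10 → W
n=12: reaches L-position 8 → W
n=13: reaches L-position 10 → W
n=14: reaches L-position 10 → W
n=15: only reaches 14(W), 12(W), 11(W), 9(W), all W → L
n=16: reaches L-position 15 → W
n=17: only reaches 16(W), 14(W), 13(W), 11(W), all W → L
n=18: reaches L-position 17 → W
n=19: reaches L-position 15 → W
n=20: reaches L-position 17 → W
n=21: reaches L-position 17 → W
n=22: only reaches 21(W), 19(W), 18(W), 16(W), all W → L
n=23: reaches L-position 22 → W
n=24: only reaches 23(W), 21(W), 20(W), 18(W), all W → L
n=25: reaches L-position 24 → W
n=26: reaches L-position 22 → W
n=27: reaches L-position 24 → W
n=28: reaches L-position 24 → W
n=29: only reaches 28(W), 26(W), 25(W), 23(W), all W → L
n=30: reaches L-position 29 → W
n=31: only reaches 30(W), 28(W), 27(W), 25(W), all W → L
The starting position 31 is L: whatever Maya does, the opponent receives a W position.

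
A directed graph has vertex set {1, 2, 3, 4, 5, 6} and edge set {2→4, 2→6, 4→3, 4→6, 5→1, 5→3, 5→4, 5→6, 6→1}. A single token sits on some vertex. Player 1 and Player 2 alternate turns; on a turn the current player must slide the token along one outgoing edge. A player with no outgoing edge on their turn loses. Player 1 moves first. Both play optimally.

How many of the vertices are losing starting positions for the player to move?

3

Use the standard recursion: the mover loses at a terminal position; elsewhere, the mover wins exactly when some move hands the opponent an L position.
Every edge goes from a vertex to one that appears earlier in the order 3, 1, 6, 4, 5, 2, so processing vertices in that order labels each vertex after all of its successors.
3: no outgoing edge → L
1: no outgoing edge → L
6: →1(L), so W
4: →3(L), so W
5: →1(L), so W
2: →4(W), 6(W) — all W, so L
The L vertices are 1, 2, 3; that is 3 in all.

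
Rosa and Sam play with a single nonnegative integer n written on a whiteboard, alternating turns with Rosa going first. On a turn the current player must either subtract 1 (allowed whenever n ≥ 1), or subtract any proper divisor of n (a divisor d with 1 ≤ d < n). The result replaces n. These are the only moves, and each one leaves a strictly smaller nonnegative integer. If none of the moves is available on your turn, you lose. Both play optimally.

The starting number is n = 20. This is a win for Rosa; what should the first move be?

Move to 15.

Classify positions by backward induction: terminal positions (no move available) are L. From any other position, the mover wins iff some move reaches an L.
n=0: no move → L
n=1: →0(L), so W
n=2: →1(W) only, which is W, so L
n=3: →2(L), so W
n=4: →2(L), so W
n=5: →4(W) only, which is W, so L
n=6: →5(L), so W
n=7: →6(W) only, which is W, so L
n=8: →7(L), so W
n=9: →6(W), 8(W) — all W, so L
n=10: →5(L), so W
n=11: →10(W) only, which is W, so L
n=12: →9(L), so W
n=13: →12(W) only, which is W, so L
n=14: →7(L), so W
n=15: →10(W), 12(W), 14(W) — all W, so L
n=16: →15(L), so W
n=17: →16(W) only, which is W, so L
n=18: →9(L), so W
n=19: →18(W) only, which is W, so L
n=20: →15(L), so W
From 20, the L positions reachable in one move are: 15, 19. Any move reaching one of these is winning.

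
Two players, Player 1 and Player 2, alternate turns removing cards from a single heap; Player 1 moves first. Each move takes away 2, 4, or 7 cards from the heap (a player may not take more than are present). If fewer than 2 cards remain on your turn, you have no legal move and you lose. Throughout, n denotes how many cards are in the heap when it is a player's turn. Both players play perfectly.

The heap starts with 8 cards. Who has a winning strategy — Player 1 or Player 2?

Work bottom-up. With no move the player to move loses. Otherwise the position is W if at least one move leads to an L position for the opponent, and L if every move leads to a W.
n=0: no move → L
n=1: no move → L
n=2: →0(L), so W
n=3: →1(L), so W
n=4: →0(L), so W
n=5: →1(L), so W
n=6: →4(W), 2(W) — all W, so L
n=7: →0(L), so W
n=8: →6(L), so W
From 8 Player 1 can remove 2, leaving 6, reaching an L position.

Player 1 wins.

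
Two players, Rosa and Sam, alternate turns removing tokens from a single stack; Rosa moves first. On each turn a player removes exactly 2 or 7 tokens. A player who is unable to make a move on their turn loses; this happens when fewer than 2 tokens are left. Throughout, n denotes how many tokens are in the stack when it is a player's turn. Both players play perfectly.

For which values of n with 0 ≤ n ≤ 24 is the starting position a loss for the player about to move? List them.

0, 1, 4, 5, 9, 10, 13, 14, 18, 19, 22, 23

Label each position W (a win for the player to move) or L (a loss). A position with no legal move is L; any other position is W exactly when some move reaches an L, and L when every move reaches a W.
n=0: no move → L
n=1: no move → L
n=2: W (go to 0, an L position)
n=3: W (go to 1, an L position)
n=4: L (sole option 2(W) is W)
n=5: L (sole option 3(W) is W)
n=6: W (go to 4, an L position)
n=7: W (go to 5, an L position)
n=8: W (go to 1, an L position)
n=9: L (options 7(W), 2(W) are all W)
n=10: L (options 8(W), 3(W) are all W)
n=11: W (go to 9, an L position)
n=12: W (go to 10, an L position)
n=13: L (options 11(W), 6(W) are all W)
n=14: L (options 12(W), 7(W) are all W)
n=15: W (go to 13, an L position)
n=16: W (go to 14, an L position)
n=17: W (go to 10, an L position)
n=18: L (options 16(W), 11(W) are all W)
n=19: L (options 17(W), 12(W) are all W)
n=20: W (go to 18, an L position)
n=21: W (go to 19, an L position)
n=22: L (options 20(W), 15(W) are all W)
n=23: L (options 21(W), 16(W) are all W)
n=24: W (go to 22, an L position)
Reading off the rows marked L gives the requested list; there are 12 such values of n.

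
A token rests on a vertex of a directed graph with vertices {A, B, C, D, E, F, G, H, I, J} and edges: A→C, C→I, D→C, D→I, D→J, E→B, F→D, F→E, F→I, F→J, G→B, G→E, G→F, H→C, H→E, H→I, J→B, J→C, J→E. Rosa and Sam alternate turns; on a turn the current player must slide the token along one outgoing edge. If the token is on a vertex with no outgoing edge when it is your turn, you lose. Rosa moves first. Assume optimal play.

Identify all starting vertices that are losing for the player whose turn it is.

Classify positions by backward induction: terminal positions (no move available) are L. From any other position, the mover wins iff some move reaches an L.
Every edge goes from a vertex to one that appears earlier in the order B, I, E, C, J, A, H, D, F, G, so processing vertices in that order labels each vertex after all of its successors.
B: no outgoing edge → L
I: no outgoing edge → L
E: can move to B, which is L ⇒ W
C: can move to I, which is L ⇒ W
J: can move to B, which is L ⇒ W
A: the only move is to C(W), a W ⇒ L
H: can move to I, which is L ⇒ W
D: can move to I, which is L ⇒ W
F: can move to I, which is L ⇒ W
G: can move to B, which is L ⇒ W
The losing starting vertices are exactly the entries labelled L in this table (3 of them).

A, B, I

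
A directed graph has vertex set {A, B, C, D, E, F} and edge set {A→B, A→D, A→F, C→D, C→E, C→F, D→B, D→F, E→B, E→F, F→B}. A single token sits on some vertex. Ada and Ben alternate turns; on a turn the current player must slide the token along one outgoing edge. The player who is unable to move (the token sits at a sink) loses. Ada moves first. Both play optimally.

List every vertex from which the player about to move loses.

B, C

Label each position W (a win for the player to move) or L (a loss). A position with no legal move is L; any other position is W exactly when some move reaches an L, and L when every move reaches a W.
Every edge goes from a vertex to one that appears earlier in the order B, F, E, D, A, C, so processing vertices in that order labels each vertex after all of its successors.
B: no outgoing edge → L
F: →B(L), so W
E: →B(L), so W
D: →B(L), so W
A: →B(L), so W
C: →D(W), E(W), F(W) — all W, so L
Reading off the rows marked L gives the requested list; there are 2 such vertices.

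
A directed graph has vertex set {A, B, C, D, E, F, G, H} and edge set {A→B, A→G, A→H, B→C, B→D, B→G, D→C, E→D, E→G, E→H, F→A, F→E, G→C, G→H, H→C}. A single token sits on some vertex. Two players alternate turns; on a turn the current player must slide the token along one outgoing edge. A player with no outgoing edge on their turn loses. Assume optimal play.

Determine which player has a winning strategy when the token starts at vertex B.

The first player wins.

Compute win/loss labels from the base case upward. A position with no move is L. Any other position is W if it can reach an L in one move, else L.
Every edge goes from a vertex to one that appears earlier in the order C, D, H, G, E, B, A, F, so processing vertices in that order labels each vertex after all of its successors.
C: no outgoing edge → L
D: can move to C, which is L ⇒ W
H: can move to C, which is L ⇒ W
G: can move to C, which is L ⇒ W
E: moves to G(W), H(W), D(W); every one is W ⇒ L
B: can move to C, which is L ⇒ W
A: moves to B(W), G(W), H(W); every one is W ⇒ L
F: can move to A, which is L ⇒ W
From B the player to move can move to C, reaching an L position.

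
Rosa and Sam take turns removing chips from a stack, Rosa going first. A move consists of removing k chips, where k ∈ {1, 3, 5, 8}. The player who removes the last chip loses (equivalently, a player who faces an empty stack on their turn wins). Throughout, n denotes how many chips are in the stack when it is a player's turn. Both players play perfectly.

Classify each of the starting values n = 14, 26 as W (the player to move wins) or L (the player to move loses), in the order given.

Label each position W (a win for the player to move) or L (a loss). A position with no legal move is W; any other position is W exactly when some move reaches an L, and L when every move reaches a W.
n=0: no move; the opponent has just taken the last chip and therefore loses → W
n=1: →0(W) only, which is W, so L
n=2: →1(L), so W
n=3: →2(W), 0(W) — all W, so L
n=4: →3(L), so W
n=5: →4(W), 2(W), 0(W) — all W, so L
n=6: →5(L), so W
n=7: →6(W), 4(W), 2(W) — all W, so L
n=8: →7(L), so W
n=9: →1(L), so W
n=10: →7(L), so W
n=11: →3(L), so W
n=12: →7(L), so W
n=13: →5(L), so W
n=14: →13(W), 11(W), 9(W), 6(W) — all W, so L
n=15: →14(L), so W
n=16: →15(W), 13(W), 11(W), 8(W) — all W, so L
n=17: →16(L), so W
n=18: →17(W), 15(W), 13(W), 10(W) — all W, so L
n=19: →18(L), so W
n=20: →19(W), 17(W), 15(W), 12(W) — all W, so L
n=21: →20(L), so W
n=22: →14(L), so W
n=23: →20(L), so W
n=24: →16(L), so W
n=25: →20(L), so W
n=26: →18(L), so W

14: L, 26: W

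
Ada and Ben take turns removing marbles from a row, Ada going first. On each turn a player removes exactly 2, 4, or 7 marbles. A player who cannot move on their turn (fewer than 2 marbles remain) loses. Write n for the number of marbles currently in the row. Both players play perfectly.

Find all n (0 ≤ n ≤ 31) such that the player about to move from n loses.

0, 1, 6, 9, 12, 15, 18, 21, 24, 27, 30

Build the W/L table. Terminal = L. A non-terminal position is W if it has a move to some L; otherwise it is L.
n=0: no move → L
n=1: no move → L
n=2: reaches L-position 0 → W
n=3: reaches L-position 1 → W
n=4: reaches L-position 0 → W
n=5: reaches L-position 1 → W
n=6: only reaches 4(W), 2(W), all W → L
n=7: reaches L-position 0 → W
n=8: reaches L-position 6 → W
n=9: only reaches 7(W), 5(W), 2(W), all W → L
n=10: reaches L-position 6 → W
n=11: reaches L-position 9 → W
n=12: only reaches 10(W), 8(W), 5(W), all W → L
n=13: reaches L-position 9 → W
n=14: reaches L-position 12 → W
n=15: only reaches 13(W), 11(W), 8(W), all W → L
n=16: reaches L-position 12 → W
n=17: reaches L-position 15 → W
n=18: only reaches 16(W), 14(W), 11(W), all W → L
n=19: reaches L-position 15 → W
n=20: reaches L-position 18 → W
n=21: only reaches 19(W), 17(W), 14(W), all W → L
n=22: reaches L-position 18 → W
n=23: reaches L-position 21 → W
n=24: only reaches 22(W), 20(W), 17(W), all W → L
n=25: reaches L-position 21 → W
n=26: reaches L-position 24 → W
n=27: only reaches 25(W), 23(W), 20(W), all W → L
n=28: reaches L-position 24 → W
n=29: reaches L-position 27 → W
n=30: only reaches 28(W), 26(W), 23(W), all W → L
n=31: reaches L-position 27 → W
The losing starting values of n are exactly the entries labelled L in this table (11 of them).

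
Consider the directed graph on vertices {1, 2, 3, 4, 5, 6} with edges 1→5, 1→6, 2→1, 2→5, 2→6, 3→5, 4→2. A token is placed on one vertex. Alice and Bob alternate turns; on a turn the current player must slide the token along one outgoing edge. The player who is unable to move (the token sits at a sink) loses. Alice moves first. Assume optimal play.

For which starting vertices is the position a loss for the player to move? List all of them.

Label each position W (a win for the player to move) or L (a loss). A position with no legal move is L; any other position is W exactly when some move reaches an L, and L when every move reaches a W.
Every edge goes from a vertex to one that appears earlier in the order 5, 6, 1, 2, 3, 4, so processing vertices in that order labels each vertex after all of its successors.
5: no outgoing edge → L
6: no outgoing edge → L
1: →6(L), so W
2: →6(L), so W
3: →5(L), so W
4: →2(W) only, which is W, so L
Reading off the rows marked L gives the requested list; there are 3 such vertices.

4, 5, 6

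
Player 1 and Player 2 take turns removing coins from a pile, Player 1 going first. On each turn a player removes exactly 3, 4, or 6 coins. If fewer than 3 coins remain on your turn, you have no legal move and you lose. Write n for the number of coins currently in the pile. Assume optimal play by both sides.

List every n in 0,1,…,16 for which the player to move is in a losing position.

Work bottom-up. With no move the player to move loses. Otherwise the position is W if at least one move leads to an L position for the opponent, and L if every move leads to a W.
n=0: no move → L
n=1: no move → L
n=2: no move → L
n=3: →0(L), so W
n=4: →1(L), so W
n=5: →2(L), so W
n=6: →2(L), so W
n=7: →1(L), so W
n=8: →2(L), so W
n=9: →6(W), 5(W), 3(W) — all W, so L
n=10: →7(W), 6(W), 4(W) — all W, so L
n=11: →8(W), 7(W), 5(W) — all W, so L
n=12: →9(L), so W
n=13: →10(L), so W
n=14: →11(L), so W
n=15: →11(L), so W
n=16: →10(L), so W
The losing starting values of n are exactly the entries labelled L in this table (6 of them).

0, 1, 2, 9, 10, 11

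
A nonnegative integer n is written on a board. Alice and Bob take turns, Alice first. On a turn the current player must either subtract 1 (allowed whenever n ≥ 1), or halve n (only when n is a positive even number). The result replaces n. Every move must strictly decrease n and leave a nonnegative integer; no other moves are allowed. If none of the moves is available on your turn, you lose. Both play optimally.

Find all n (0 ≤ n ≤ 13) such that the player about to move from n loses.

0, 2, 5, 7, 9, 11, 13

Classify positions by backward induction: terminal positions (no move available) are L. From any other position, the mover wins iff some move reaches an L.
n=0: no move → L
n=1: reaches L-position 0 → W
n=2: only reaches 1(W), which is W → L
n=3: reaches L-position 2 → W
n=4: reaches L-position 2 → W
n=5: only reaches 4(W), which is W → L
n=6: reaches L-position 5 → W
n=7: only reaches 6(W), which is W → L
n=8: reaches L-position 7 → W
n=9: only reaches 8(W), which is W → L
n=10: reaches L-position 5 → W
n=11: only reaches 10(W), which is W → L
n=12: reaches L-position 11 → W
n=13: only reaches 12(W), which is W → L
Reading off the rows marked L gives the requested list; there are 7 such values of n.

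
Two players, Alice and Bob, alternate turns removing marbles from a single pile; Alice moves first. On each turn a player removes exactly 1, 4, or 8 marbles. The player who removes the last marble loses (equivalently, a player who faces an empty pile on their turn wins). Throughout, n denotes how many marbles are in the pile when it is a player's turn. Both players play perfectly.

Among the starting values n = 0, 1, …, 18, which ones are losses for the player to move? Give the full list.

1, 3, 6, 8, 13, 15, 18

Build the W/L table. Terminal = W. A non-terminal position is W if it has a move to some L; otherwise it is L.
n=0: no move; the opponent has just taken the last marble and therefore loses → W
n=1: L (sole option 0(W) is W)
n=2: W (go to 1, an L position)
n=3: L (sole option 2(W) is W)
n=4: W (go to 3, an L position)
n=5: W (go to 1, an L position)
n=6: L (options 5(W), 2(W) are all W)
n=7: W (go to 6, an L position)
n=8: L (options 7(W), 4(W), 0(W) are all W)
n=9: W (go to 8, an L position)
n=10: W (go to 6, an L position)
n=11: W (go to 3, an L position)
n=12: W (go to 8, an L position)
n=13: L (options 12(W), 9(W), 5(W) are all W)
n=14: W (go to 13, an L position)
n=15: L (options 14(W), 11(W), 7(W) are all W)
n=16: W (go to 15, an L position)
n=17: W (go to 13, an L position)
n=18: L (options 17(W), 14(W), 10(W) are all W)
The losing starting values of n are exactly the entries labelled L in this table (7 of them).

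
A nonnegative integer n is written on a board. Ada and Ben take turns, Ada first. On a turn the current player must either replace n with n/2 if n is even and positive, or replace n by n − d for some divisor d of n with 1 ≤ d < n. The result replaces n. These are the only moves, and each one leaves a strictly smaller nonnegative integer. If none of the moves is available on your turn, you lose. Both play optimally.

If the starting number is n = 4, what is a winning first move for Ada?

Move to 3.

Work bottom-up. With no move the player to move loses. Otherwise the position is W if at least one move leads to an L position for the opponent, and L if every move leads to a W.
n=0: no move → L
n=1: no move → L
n=2: W (go to 1, an L position)
n=3: L (sole option 2(W) is W)
n=4: W (go to 3, an L position)
From 4, the L positions reachable in one move are: 3.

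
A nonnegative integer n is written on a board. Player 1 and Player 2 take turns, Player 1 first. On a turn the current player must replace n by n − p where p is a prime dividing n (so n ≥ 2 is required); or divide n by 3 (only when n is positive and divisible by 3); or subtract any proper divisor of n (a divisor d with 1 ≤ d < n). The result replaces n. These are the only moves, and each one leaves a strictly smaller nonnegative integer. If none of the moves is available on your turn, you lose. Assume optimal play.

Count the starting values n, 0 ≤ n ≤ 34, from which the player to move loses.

Label each position W (a win for the player to move) or L (a loss). A position with no legal move is L; any other position is W exactly when some move reaches an L, and L when every move reaches a W.
n=0: no move → L
n=1: no move → L
n=2: reaches L-position 0 → W
n=3: reaches L-position 0 → W
n=4: only reaches 2(W), 3(W), all W → L
n=5: reaches L-position 0 → W
n=6: reaches L-position 4 → W
n=7: reaches L-position 0 → W
n=8: reaches L-position 4 → W
n=9: only reaches 3(W), 6(W), 8(W), all W → L
n=10: reaches L-position 9 → W
n=11: reaches L-position 0 → W
n=12: reaches L-position 4 → W
n=13: reaches L-position 0 → W
n=14: only reaches 7(W), 12(W), 13(W), all W → L
n=15: reaches L-position 14 → W
n=16: reaches L-position 14 → W
n=17: reaches L-position 0 → W
n=18: reaches L-position 9 → W
n=19: reaches L-position 0 → W
n=20: only reaches 10(W), 15(W), 16(W), 18(W), 19(W), all W → L
n=21: reaches L-position 14 → W
n=22: reaches L-position 20 → W
n=23: reaches L-position 0 → W
n=24: reaches L-position 20 → W
n=25: reaches L-position 20 → W
n=26: only reaches 13(W), 24(W), 25(W), all W → L
n=27: reaches L-position 9 → W
n=28: reaches L-position 14 → W
n=29: reaches L-position 0 → W
n=30: reaches L-position 20 → W
n=31: reaches L-position 0 → W
n=32: only reaches 16(W), 24(W), 28(W), 30(W), 31(W), all W → L
n=33: reaches L-position 32 → W
n=34: reaches L-position 32 → W
L entries with 0 ≤ n ≤ 34: n = 0, 1, 4, 9, 14, 20, 26, 32; that makes 8.

8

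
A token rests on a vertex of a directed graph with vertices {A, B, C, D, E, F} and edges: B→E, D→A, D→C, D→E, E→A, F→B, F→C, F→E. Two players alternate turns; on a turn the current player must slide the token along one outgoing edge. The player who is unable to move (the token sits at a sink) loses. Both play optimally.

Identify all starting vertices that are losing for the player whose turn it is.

A, B, C

Use the standard recursion: the mover loses at a terminal position; elsewhere, the mover wins exactly when some move hands the opponent an L position.
Every edge goes from a vertex to one that appears earlier in the order A, C, E, B, D, F, so processing vertices in that order labels each vertex after all of its successors.
A: no outgoing edge → L
C: no outgoing edge → L
E: →A(L), so W
B: →E(W) only, which is W, so L
D: →C(L), so W
F: →B(L), so W
Reading off the rows marked L gives the requested list; there are 3 such vertices.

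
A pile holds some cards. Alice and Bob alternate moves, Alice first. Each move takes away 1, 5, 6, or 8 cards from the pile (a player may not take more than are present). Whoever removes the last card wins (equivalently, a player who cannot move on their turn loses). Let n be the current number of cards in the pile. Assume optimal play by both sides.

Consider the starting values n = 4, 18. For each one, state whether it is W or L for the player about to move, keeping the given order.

Build the W/L table. Terminal = L. A non-terminal position is W if it has a move to some L; otherwise it is L.
n=0: no move → L
n=1: W (go to 0, an L position)
n=2: L (sole option 1(W) is W)
n=3: W (go to 2, an L position)
n=4: L (sole option 3(W) is W)
n=5: W (go to 4, an L position)
n=6: W (go to 0, an L position)
n=7: W (go to 2, an L position)
n=8: W (go to 2, an L position)
n=9: W (go to 4, an L position)
n=10: W (go to 4, an L position)
n=11: L (options 10(W), 6(W), 5(W), 3(W) are all W)
n=12: W (go to 11, an L position)
n=13: L (options 12(W), 8(W), 7(W), 5(W) are all W)
n=14: W (go to 13, an L position)
n=15: L (options 14(W), 10(W), 9(W), 7(W) are all W)
n=16: W (go to 15, an L position)
n=17: W (go to 11, an L position)
n=18: W (go to 13, an L position)

4: L, 18: W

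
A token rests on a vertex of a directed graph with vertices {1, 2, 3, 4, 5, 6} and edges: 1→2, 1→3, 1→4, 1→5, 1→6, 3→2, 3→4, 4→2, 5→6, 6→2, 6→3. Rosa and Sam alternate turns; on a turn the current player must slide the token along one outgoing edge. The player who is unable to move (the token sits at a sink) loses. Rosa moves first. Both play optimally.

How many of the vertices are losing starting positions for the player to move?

Work bottom-up. With no move the player to move loses. Otherwise the position is W if at least one move leads to an L position for the opponent, and L if every move leads to a W.
Every edge goes from a vertex to one that appears earlier in the order 2, 4, 3, 6, 5, 1, so processing vertices in that order labels each vertex after all of its successors.
2: no outgoing edge → L
4: W (go to 2, an L position)
3: W (go to 2, an L position)
6: W (go to 2, an L position)
5: L (sole option 6(W) is W)
1: W (go to 5, an L position)
The L vertices are 2, 5; that is 2 in all.

2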